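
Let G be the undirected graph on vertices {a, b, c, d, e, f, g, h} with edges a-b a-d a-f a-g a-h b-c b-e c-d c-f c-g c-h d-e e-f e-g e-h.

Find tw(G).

A width-3 tree decomposition is:
Bags: B1 = {a, c, e, h}  B2 = {a, b, c, e}  B3 = {a, c, e, f}  B4 = {a, c, d, e}  B5 = {a, c, e, g}
Tree: B1–B2, B2–B3, B3–B4, B4–B5
Each bag holds 4 vertices, so the decomposition has width 3, which upper-bounds the treewidth. For the lower bound: the 4 vertex sets {c,h}, {b,e}, {a}, {f} are disjoint, each induces a connected subgraph, and every pair is joined by at least one edge of G. Contracting each set to a single vertex therefore yields K_{4} as a minor, and since treewidth is minor-monotone, tw(G) ≥ tw(K_{4}) = 3. Hence tw(G) = 3 exactly.

3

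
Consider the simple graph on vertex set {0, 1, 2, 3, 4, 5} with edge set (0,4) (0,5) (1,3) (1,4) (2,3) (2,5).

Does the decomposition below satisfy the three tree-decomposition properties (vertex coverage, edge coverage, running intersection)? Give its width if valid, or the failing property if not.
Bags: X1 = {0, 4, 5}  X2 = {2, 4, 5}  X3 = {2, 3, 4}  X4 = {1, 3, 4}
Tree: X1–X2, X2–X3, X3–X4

Yes; width 2.

Checking the three conditions: (i) the bags cover all of {0, 1, 2, 3, 4, 5}; (ii) for each edge, some bag contains both endpoints; (iii) the bags containing any fixed vertex form a subtree. All hold, so the decomposition is valid with width 3 − 1 = 2.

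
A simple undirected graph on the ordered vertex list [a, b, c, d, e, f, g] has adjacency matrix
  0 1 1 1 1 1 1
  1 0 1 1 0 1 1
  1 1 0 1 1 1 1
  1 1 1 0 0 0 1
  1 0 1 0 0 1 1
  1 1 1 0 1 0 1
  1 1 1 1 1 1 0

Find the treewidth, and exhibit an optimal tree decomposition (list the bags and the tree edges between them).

Treewidth 4.
One optimal decomposition is:
Bags: B1 = {a, b, c, d, g}  B2 = {a, b, c, f, g}  B3 = {a, c, e, f, g}
Tree: B1–B2, B2–B3

The largest bag has 5 vertices, giving width 4; this decomposition certifies tw(G) ≤ 4. Conversely, {a, b, c, d, g} is a clique of size 5, and the vertices of any clique must share a bag in every tree decomposition; so some bag has ≥ 5 vertices and tw(G) ≥ 4. Combining the bounds, tw(G) = 4.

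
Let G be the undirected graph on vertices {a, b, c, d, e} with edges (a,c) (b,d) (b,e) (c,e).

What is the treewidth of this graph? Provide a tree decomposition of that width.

Each bag holds 2 vertices, so the decomposition has width 1, which upper-bounds the treewidth. Since G has at least one edge (e.g. a–c), it is not an edgeless graph, so tw(G) ≥ 1. Combining the bounds, tw(G) = 1.

Treewidth 1.
One such decomposition:
Bags: B1 = {a, c}  B2 = {c, e}  B3 = {b, e}  B4 = {b, d}
Tree: B1–B2, B2–B3, B3–B4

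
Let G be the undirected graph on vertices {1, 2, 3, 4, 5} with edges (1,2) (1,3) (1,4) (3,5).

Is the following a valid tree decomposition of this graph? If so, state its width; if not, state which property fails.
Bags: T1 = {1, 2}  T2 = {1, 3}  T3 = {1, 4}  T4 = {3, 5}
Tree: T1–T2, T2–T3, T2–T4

Every vertex of G appears in some bag (union = {1, 2, 3, 4, 5}); every edge is covered by a bag; and for each vertex v the set of bags containing v is connected in the bag tree. The decomposition is therefore valid. The largest bag has 2 vertices, so the width is 1.

Yes; width 1.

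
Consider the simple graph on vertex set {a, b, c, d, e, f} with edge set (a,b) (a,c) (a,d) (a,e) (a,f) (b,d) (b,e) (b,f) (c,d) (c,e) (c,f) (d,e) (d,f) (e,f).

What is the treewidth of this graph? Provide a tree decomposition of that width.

Every bag has size at most 5, so the width is 5 − 1 = 4 and tw(G) ≤ 4. For the lower bound, the 5 vertices {a, c, d, e, f} are pairwise adjacent, and any tree decomposition puts a clique entirely inside one bag — forcing width ≥ 4. Hence tw(G) = 4 exactly.

Treewidth 4.
One such decomposition:
Bags: B1 = {a, b, d, e, f}  B2 = {a, c, d, e, f}
Tree: B1–B2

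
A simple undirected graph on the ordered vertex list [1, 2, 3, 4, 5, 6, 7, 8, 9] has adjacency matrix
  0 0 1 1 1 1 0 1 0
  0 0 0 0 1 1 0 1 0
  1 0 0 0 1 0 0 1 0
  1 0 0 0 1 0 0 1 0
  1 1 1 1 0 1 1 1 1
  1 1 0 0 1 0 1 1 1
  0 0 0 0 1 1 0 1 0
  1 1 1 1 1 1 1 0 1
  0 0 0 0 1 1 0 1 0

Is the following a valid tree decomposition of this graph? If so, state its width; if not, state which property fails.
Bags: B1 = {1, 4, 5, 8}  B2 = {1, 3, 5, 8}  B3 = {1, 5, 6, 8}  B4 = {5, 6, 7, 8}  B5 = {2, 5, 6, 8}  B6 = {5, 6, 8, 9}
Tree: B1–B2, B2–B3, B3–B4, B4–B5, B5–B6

Yes; width 3.

Vertex coverage: the bags together contain {1, 2, 3, 4, 5, 6, 7, 8, 9}, the full vertex set. Edge coverage: each edge of G has both endpoints in at least one bag. Running intersection: for every vertex, the bags containing it form a connected subtree. All three properties hold, so this is a valid tree decomposition of width max|bag| − 1 = 3, and hence tw(G) ≤ 3.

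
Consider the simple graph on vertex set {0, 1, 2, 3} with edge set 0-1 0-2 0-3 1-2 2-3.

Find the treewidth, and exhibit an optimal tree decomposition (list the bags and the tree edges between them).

Treewidth 2.
Bags: B1 = {0, 1, 2}  B2 = {0, 2, 3}
Tree: B1–B2

The largest bag has 3 vertices, giving width 2; this decomposition certifies tw(G) ≤ 2. On the other hand G contains the 3-clique {0, 1, 2}. A clique must lie in a single bag of any decomposition, so no decomposition can have width below 2. The upper and lower bounds meet at 2, so that is the treewidth.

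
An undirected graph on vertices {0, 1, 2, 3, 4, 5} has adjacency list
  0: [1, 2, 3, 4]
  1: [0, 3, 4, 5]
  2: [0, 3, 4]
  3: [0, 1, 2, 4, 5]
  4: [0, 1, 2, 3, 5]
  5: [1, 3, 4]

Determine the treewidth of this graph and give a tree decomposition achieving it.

The largest bag has 4 vertices, giving width 3; this decomposition certifies tw(G) ≤ 3. For the lower bound, the 4 vertices {0, 1, 3, 4} are pairwise adjacent, and any tree decomposition puts a clique entirely inside one bag — forcing width ≥ 3. The upper and lower bounds meet at 3, so that is the treewidth.

Treewidth 3.
One optimal decomposition is:
Bags: B1 = {0, 1, 3, 4}  B2 = {1, 3, 4, 5}  B3 = {0, 2, 3, 4}
Tree: B1–B2, B1–B3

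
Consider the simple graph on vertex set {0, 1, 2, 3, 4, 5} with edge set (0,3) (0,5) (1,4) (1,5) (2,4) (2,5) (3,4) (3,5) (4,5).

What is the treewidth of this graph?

2

A width-2 tree decomposition is:
Bags: B1 = {2, 4, 5}  B2 = {3, 4, 5}  B3 = {1, 4, 5}  B4 = {0, 3, 5}
Tree: B1–B2, B1–B3, B2–B4
Each bag holds 3 vertices, so the decomposition has width 2, which upper-bounds the treewidth. For the lower bound, the 3 vertices {0, 3, 5} are pairwise adjacent, and any tree decomposition puts a clique entirely inside one bag — forcing width ≥ 2. Hence tw(G) = 2 exactly.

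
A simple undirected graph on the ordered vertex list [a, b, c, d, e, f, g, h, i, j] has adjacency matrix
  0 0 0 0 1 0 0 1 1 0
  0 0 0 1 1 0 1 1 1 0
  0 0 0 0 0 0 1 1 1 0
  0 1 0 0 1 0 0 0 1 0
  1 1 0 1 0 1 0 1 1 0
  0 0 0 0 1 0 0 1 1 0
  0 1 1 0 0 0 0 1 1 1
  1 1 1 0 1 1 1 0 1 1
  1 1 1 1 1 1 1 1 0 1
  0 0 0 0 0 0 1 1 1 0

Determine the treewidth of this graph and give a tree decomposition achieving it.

Treewidth 3.
One optimal decomposition is:
Bags: B1 = {g, h, i, j}  B2 = {b, g, h, i}  B3 = {b, e, h, i}  B4 = {b, d, e, i}  B5 = {a, e, h, i}  B6 = {e, f, h, i}  B7 = {c, g, h, i}
Tree: B1–B2, B2–B3, B3–B4, B3–B5, B5–B6, B1–B7

Every bag has size at most 4, so the width is 4 − 1 = 3 and tw(G) ≤ 3. On the other hand G contains the 4-clique {b, d, e, i}. A clique must lie in a single bag of any decomposition, so no decomposition can have width below 3. Therefore the treewidth is 3.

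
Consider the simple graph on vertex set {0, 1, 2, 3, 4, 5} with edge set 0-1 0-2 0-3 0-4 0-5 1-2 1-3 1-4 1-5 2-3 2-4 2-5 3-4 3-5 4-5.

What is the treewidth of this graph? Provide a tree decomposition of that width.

Treewidth 5.
Bags: B1 = {0, 1, 2, 3, 4, 5}
Tree: (single bag)

A single bag containing all 6 vertices is trivially a valid decomposition of width 5. On the other hand G contains the 6-clique {0, 1, 2, 3, 4, 5}. A clique must lie in a single bag of any decomposition, so no decomposition can have width below 5. Combining the bounds, tw(G) = 5.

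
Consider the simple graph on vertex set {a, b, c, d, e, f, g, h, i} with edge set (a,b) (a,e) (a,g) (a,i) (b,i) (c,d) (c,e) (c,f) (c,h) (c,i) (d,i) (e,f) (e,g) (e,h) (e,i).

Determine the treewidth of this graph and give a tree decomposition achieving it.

Each bag holds 3 vertices, so the decomposition has width 2, which upper-bounds the treewidth. On the other hand G contains the 3-clique {c, d, i}. A clique must lie in a single bag of any decomposition, so no decomposition can have width below 2. The upper and lower bounds meet at 2, so that is the treewidth.

Treewidth 2.
One optimal decomposition is:
Bags: B1 = {c, e, h}  B2 = {c, e, i}  B3 = {c, e, f}  B4 = {a, e, i}  B5 = {c, d, i}  B6 = {a, b, i}  B7 = {a, e, g}
Tree: B1–B2, B1–B3, B2–B4, B2–B5, B4–B6, B4–B7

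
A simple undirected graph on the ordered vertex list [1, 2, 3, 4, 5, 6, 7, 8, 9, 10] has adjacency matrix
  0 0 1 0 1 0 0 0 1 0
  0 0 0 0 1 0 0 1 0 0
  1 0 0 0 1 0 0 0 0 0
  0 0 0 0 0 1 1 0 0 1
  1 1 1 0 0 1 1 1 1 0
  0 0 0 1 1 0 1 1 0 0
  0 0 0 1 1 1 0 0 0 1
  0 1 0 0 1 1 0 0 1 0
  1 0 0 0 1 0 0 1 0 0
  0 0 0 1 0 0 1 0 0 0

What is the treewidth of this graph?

2

A width-2 tree decomposition is:
Bags: B1 = {5, 6, 8}  B2 = {2, 5, 8}  B3 = {5, 6, 7}  B4 = {4, 6, 7}  B5 = {5, 8, 9}  B6 = {1, 5, 9}  B7 = {4, 7, 10}  B8 = {1, 3, 5}
Tree: B1–B2, B1–B3, B3–B4, B1–B5, B5–B6, B4–B7, B6–B8
Every bag has size at most 3, so the width is 3 − 1 = 2 and tw(G) ≤ 2. For the lower bound, the 3 vertices {4, 7, 10} are pairwise adjacent, and any tree decomposition puts a clique entirely inside one bag — forcing width ≥ 2. Hence tw(G) = 2 exactly.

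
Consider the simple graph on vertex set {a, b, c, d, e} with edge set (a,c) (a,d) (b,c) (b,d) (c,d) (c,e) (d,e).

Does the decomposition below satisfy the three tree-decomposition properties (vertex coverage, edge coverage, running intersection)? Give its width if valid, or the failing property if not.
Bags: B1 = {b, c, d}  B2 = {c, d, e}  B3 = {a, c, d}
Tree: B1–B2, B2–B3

Vertex coverage: the bags together contain {a, b, c, d, e}, the full vertex set. Edge coverage: each edge of G has both endpoints in at least one bag. Running intersection: for every vertex, the bags containing it form a connected subtree. All three properties hold, so this is a valid tree decomposition of width max|bag| − 1 = 2, and hence tw(G) ≤ 2.

Yes; width 2.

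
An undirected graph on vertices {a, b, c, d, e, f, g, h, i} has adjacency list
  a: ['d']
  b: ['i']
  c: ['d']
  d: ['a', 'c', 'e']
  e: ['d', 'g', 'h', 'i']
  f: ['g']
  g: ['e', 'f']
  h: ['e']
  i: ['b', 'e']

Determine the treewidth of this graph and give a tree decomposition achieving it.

Treewidth 1.
One such decomposition:
Bags: B1 = {f, g}  B2 = {e, g}  B3 = {d, e}  B4 = {a, d}  B5 = {e, i}  B6 = {b, i}  B7 = {e, h}  B8 = {c, d}
Tree: B1–B2, B2–B3, B3–B4, B3–B5, B5–B6, B2–B7, B3–B8

Each bag holds 2 vertices, so the decomposition has width 1, which upper-bounds the treewidth. Any graph with an edge has treewidth ≥ 1, and G has the edge g–f. The upper and lower bounds meet at 1, so that is the treewidth.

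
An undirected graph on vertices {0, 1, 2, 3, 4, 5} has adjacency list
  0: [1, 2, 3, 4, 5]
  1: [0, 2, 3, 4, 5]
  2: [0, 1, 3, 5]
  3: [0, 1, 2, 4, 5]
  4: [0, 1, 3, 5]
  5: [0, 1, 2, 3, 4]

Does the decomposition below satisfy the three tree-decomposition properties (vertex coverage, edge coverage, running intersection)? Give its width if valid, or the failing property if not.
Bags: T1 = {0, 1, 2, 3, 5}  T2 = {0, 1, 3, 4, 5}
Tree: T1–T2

Every vertex of G appears in some bag (union = {0, 1, 2, 3, 4, 5}); every edge is covered by a bag; and for each vertex v the set of bags containing v is connected in the bag tree. The decomposition is therefore valid. The largest bag has 5 vertices, so the width is 4.

Yes; width 4.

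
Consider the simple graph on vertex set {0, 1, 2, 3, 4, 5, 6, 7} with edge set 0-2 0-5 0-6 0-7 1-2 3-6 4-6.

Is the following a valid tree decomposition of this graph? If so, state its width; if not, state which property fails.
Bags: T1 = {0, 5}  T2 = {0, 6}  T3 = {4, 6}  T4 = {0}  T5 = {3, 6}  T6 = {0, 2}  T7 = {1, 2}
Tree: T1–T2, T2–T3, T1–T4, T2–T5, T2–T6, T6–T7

No — vertex 7 appears in no bag.

A tree decomposition must satisfy three properties: every vertex lies in some bag; for every edge, both endpoints lie together in some bag; and for every vertex, the bags containing it form a connected subtree. Here vertex 7 appears in no bag, so the decomposition is invalid.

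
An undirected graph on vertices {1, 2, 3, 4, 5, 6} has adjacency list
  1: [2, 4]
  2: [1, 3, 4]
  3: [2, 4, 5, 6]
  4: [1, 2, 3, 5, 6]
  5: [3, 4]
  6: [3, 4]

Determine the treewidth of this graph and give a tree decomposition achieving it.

Each bag holds 3 vertices, so the decomposition has width 2, which upper-bounds the treewidth. For the lower bound, the 3 vertices {1, 2, 4} are pairwise adjacent, and any tree decomposition puts a clique entirely inside one bag — forcing width ≥ 2. Therefore the treewidth is 2.

Treewidth 2.
Bags: B1 = {3, 4, 6}  B2 = {2, 3, 4}  B3 = {3, 4, 5}  B4 = {1, 2, 4}
Tree: B1–B2, B1–B3, B2–B4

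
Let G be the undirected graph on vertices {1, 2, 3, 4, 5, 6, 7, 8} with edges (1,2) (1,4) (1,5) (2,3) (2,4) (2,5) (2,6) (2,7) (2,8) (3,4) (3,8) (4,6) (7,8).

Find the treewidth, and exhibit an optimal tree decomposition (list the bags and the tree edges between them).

Treewidth 2.
Bags: B1 = {2, 3, 4}  B2 = {1, 2, 4}  B3 = {2, 4, 6}  B4 = {1, 2, 5}  B5 = {2, 3, 8}  B6 = {2, 7, 8}
Tree: B1–B2, B2–B3, B2–B4, B1–B5, B5–B6

The largest bag has 3 vertices, giving width 2; this decomposition certifies tw(G) ≤ 2. For the lower bound, the 3 vertices {2, 3, 8} are pairwise adjacent, and any tree decomposition puts a clique entirely inside one bag — forcing width ≥ 2. Hence tw(G) = 2 exactly.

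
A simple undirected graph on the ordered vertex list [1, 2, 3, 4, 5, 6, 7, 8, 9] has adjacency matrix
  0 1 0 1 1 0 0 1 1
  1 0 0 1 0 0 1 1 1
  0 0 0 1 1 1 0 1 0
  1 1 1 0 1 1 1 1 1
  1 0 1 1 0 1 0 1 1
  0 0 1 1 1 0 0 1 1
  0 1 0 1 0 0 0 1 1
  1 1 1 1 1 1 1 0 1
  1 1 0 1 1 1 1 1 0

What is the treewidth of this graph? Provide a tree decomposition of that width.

Treewidth 4.
One such decomposition:
Bags: B1 = {2, 4, 7, 8, 9}  B2 = {1, 2, 4, 8, 9}  B3 = {1, 4, 5, 8, 9}  B4 = {4, 5, 6, 8, 9}  B5 = {3, 4, 5, 6, 8}
Tree: B1–B2, B2–B3, B3–B4, B4–B5

Every bag has size at most 5, so the width is 5 − 1 = 4 and tw(G) ≤ 4. Conversely, {1, 2, 4, 8, 9} is a clique of size 5, and the vertices of any clique must share a bag in every tree decomposition; so some bag has ≥ 5 vertices and tw(G) ≥ 4. Therefore the treewidth is 4.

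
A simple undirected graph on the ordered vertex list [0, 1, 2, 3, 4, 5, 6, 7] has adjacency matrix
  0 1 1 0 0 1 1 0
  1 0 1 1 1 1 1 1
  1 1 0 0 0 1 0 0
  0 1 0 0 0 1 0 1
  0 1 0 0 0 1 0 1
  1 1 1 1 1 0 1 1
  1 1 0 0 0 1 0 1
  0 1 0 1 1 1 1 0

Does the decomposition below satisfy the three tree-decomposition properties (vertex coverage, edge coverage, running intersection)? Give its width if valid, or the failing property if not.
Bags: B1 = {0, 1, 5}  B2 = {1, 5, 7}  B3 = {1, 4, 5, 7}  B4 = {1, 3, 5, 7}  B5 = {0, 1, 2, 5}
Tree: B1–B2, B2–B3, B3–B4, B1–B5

A tree decomposition must satisfy three properties: every vertex lies in some bag; for every edge, both endpoints lie together in some bag; and for every vertex, the bags containing it form a connected subtree. Here vertex 6 appears in no bag, so the decomposition is invalid.

No — vertex 6 appears in no bag.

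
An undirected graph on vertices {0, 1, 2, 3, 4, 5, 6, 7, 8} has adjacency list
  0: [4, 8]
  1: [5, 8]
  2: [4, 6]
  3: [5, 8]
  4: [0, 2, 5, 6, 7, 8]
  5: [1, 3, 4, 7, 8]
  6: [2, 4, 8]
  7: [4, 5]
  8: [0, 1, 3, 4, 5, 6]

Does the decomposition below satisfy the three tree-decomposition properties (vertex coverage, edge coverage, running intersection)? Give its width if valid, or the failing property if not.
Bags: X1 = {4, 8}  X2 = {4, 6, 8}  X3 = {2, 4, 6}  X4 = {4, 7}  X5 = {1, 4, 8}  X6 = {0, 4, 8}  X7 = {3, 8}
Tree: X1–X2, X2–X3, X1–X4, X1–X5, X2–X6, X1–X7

A tree decomposition must satisfy three properties: every vertex lies in some bag; for every edge, both endpoints lie together in some bag; and for every vertex, the bags containing it form a connected subtree. Here vertex 5 appears in no bag, so the decomposition is invalid.

No — vertex 5 appears in no bag.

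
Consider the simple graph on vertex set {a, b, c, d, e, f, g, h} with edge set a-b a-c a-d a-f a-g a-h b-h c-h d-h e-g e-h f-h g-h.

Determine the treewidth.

2

A width-2 tree decomposition is:
Bags: B1 = {a, f, h}  B2 = {a, g, h}  B3 = {a, d, h}  B4 = {a, c, h}  B5 = {e, g, h}  B6 = {a, b, h}
Tree: B1–B2, B2–B3, B1–B4, B2–B5, B3–B6
The largest bag has 3 vertices, giving width 2; this decomposition certifies tw(G) ≤ 2. On the other hand G contains the 3-clique {e, g, h}. A clique must lie in a single bag of any decomposition, so no decomposition can have width below 2. The upper and lower bounds meet at 2, so that is the treewidth.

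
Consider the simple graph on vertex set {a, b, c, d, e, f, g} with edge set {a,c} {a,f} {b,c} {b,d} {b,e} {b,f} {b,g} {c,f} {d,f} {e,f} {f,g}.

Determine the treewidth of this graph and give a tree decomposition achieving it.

Treewidth 2.
One optimal decomposition is:
Bags: B1 = {b, c, f}  B2 = {b, e, f}  B3 = {b, d, f}  B4 = {b, f, g}  B5 = {a, c, f}
Tree: B1–B2, B2–B3, B3–B4, B1–B5

Each bag holds 3 vertices, so the decomposition has width 2, which upper-bounds the treewidth. On the other hand G contains the 3-clique {a, c, f}. A clique must lie in a single bag of any decomposition, so no decomposition can have width below 2. Therefore the treewidth is 2.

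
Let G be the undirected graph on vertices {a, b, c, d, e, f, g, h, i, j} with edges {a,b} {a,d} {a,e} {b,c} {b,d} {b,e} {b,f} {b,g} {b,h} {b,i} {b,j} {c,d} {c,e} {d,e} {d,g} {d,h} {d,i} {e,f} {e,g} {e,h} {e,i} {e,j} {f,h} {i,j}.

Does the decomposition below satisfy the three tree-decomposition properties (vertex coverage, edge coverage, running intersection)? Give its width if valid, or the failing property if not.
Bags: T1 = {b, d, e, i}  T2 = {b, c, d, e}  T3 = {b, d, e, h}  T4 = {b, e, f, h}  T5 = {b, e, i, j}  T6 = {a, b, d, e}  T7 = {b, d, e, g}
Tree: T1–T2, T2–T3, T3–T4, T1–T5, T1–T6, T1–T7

Checking the three conditions: (i) the bags cover all of {a, b, c, d, e, f, g, h, i, j}; (ii) for each edge, some bag contains both endpoints; (iii) the bags containing any fixed vertex form a subtree. All hold, so the decomposition is valid with width 4 − 1 = 3.

Yes; width 3.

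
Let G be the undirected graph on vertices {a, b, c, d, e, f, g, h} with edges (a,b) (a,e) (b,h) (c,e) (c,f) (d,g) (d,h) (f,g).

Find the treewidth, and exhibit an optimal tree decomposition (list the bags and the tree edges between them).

Treewidth 2.
One optimal decomposition is:
Bags: B1 = {a, b, h}  B2 = {a, e, h}  B3 = {c, e, h}  B4 = {c, f, h}  B5 = {f, g, h}  B6 = {d, g, h}
Tree: B1–B2, B2–B3, B3–B4, B4–B5, B5–B6

Every bag has size at most 3, so the width is 3 − 1 = 2 and tw(G) ≤ 2. Since h–b–a–e–c–f–g–d–h is a cycle in G, G is not acyclic. Forests are exactly the graphs of treewidth ≤ 1, so tw(G) ≥ 2. Therefore the treewidth is 2.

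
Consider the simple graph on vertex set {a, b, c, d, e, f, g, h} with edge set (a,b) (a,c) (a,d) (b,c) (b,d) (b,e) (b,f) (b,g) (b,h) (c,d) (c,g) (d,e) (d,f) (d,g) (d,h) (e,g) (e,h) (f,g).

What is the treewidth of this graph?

3

A width-3 tree decomposition is:
Bags: B1 = {b, c, d, g}  B2 = {b, d, e, g}  B3 = {a, b, c, d}  B4 = {b, d, e, h}  B5 = {b, d, f, g}
Tree: B1–B2, B1–B3, B2–B4, B2–B5
Every bag has size at most 4, so the width is 4 − 1 = 3 and tw(G) ≤ 3. For the lower bound, the 4 vertices {b, d, e, g} are pairwise adjacent, and any tree decomposition puts a clique entirely inside one bag — forcing width ≥ 3. The upper and lower bounds meet at 3, so that is the treewidth.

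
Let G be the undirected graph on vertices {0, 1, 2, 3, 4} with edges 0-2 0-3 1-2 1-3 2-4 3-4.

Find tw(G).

2

A width-2 tree decomposition is:
Bags: B1 = {1, 2, 3}  B2 = {2, 3, 4}  B3 = {0, 2, 3}
Tree: B1–B2, B2–B3
Each bag holds 3 vertices, so the decomposition has width 2, which upper-bounds the treewidth. The edges 1–2–4–3–1 form a cycle, so G is not a tree and its treewidth is at least 2. Therefore the treewidth is 2.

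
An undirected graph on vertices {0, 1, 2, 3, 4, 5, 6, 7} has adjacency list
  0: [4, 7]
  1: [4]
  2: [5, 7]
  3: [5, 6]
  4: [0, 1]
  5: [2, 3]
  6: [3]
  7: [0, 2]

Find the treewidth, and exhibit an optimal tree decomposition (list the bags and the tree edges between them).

Treewidth 1.
One optimal decomposition is:
Bags: B1 = {1, 4}  B2 = {0, 4}  B3 = {0, 7}  B4 = {2, 7}  B5 = {2, 5}  B6 = {3, 5}  B7 = {3, 6}
Tree: B1–B2, B2–B3, B3–B4, B4–B5, B5–B6, B6–B7

The largest bag has 2 vertices, giving width 1; this decomposition certifies tw(G) ≤ 1. G has an edge, so its treewidth is at least 1. The upper and lower bounds meet at 1, so that is the treewidth.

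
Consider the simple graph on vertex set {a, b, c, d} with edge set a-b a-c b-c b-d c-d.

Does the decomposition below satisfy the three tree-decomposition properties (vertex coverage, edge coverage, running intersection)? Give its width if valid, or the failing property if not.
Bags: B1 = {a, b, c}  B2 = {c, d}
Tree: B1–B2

A tree decomposition must satisfy three properties: every vertex lies in some bag; for every edge, both endpoints lie together in some bag; and for every vertex, the bags containing it form a connected subtree. Here edge (b,d) lies in no bag, so the decomposition is invalid.

No — edge (b,d) lies in no bag.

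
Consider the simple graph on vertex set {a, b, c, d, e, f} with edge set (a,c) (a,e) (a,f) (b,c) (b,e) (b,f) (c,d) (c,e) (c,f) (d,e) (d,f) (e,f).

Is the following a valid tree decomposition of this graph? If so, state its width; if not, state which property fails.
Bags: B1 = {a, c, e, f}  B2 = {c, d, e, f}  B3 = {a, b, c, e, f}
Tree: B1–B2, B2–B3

A tree decomposition must satisfy three properties: every vertex lies in some bag; for every edge, both endpoints lie together in some bag; and for every vertex, the bags containing it form a connected subtree. Here bags containing vertex a are not connected in the tree, so the decomposition is invalid.

No — bags containing vertex a are not connected in the tree.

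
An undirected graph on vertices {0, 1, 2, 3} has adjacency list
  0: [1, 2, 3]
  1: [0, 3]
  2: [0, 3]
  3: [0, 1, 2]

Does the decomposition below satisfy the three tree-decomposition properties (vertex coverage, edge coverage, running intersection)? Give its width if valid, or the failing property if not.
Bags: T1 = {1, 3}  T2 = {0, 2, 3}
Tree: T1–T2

No — edge (0,1) lies in no bag.

A tree decomposition must satisfy three properties: every vertex lies in some bag; for every edge, both endpoints lie together in some bag; and for every vertex, the bags containing it form a connected subtree. Here edge (0,1) lies in no bag, so the decomposition is invalid.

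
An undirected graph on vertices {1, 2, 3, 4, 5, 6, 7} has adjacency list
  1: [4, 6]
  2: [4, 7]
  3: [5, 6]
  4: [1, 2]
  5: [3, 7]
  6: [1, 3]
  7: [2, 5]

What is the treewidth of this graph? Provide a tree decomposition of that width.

Treewidth 2.
One optimal decomposition is:
Bags: B1 = {1, 3, 6}  B2 = {1, 3, 4}  B3 = {2, 3, 4}  B4 = {2, 3, 7}  B5 = {3, 5, 7}
Tree: B1–B2, B2–B3, B3–B4, B4–B5

The largest bag has 3 vertices, giving width 2; this decomposition certifies tw(G) ≤ 2. The edges 3–6–1–4–2–7–5–3 form a cycle, so G is not a tree and its treewidth is at least 2. Combining the bounds, tw(G) = 2.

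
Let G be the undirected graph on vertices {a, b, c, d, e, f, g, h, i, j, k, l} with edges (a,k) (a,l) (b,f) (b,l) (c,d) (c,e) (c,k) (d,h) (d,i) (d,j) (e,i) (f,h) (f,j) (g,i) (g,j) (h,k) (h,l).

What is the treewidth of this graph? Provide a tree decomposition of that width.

Every bag has size at most 4, so the width is 4 − 1 = 3 and tw(G) ≤ 3. For the lower bound: the 4 vertex sets {a,b,l}, {f}, {h}, {c,d,j,k} are disjoint, each induces a connected subgraph, and every pair is joined by at least one edge of G. Contracting each set to a single vertex therefore yields K_{4} as a minor, and since treewidth is minor-monotone, tw(G) ≥ tw(K_{4}) = 3. Therefore the treewidth is 3.

Treewidth 3.
One optimal decomposition is:
Bags: B1 = {a, b, f, l}  B2 = {a, f, h, l}  B3 = {a, f, h, k}  B4 = {f, h, j, k}  B5 = {d, h, j, k}  B6 = {c, d, j, k}  B7 = {c, d, g, j}  B8 = {c, d, g, i}  B9 = {c, e, g, i}
Tree: B1–B2, B2–B3, B3–B4, B4–B5, B5–B6, B6–B7, B7–B8, B8–B9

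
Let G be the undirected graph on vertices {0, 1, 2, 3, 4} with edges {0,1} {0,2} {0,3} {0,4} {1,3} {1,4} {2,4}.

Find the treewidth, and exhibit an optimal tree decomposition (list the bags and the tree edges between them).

The largest bag has 3 vertices, giving width 2; this decomposition certifies tw(G) ≤ 2. Conversely, {0, 1, 3} is a clique of size 3, and the vertices of any clique must share a bag in every tree decomposition; so some bag has ≥ 3 vertices and tw(G) ≥ 2. Hence tw(G) = 2 exactly.

Treewidth 2.
One optimal decomposition is:
Bags: B1 = {0, 1, 4}  B2 = {0, 1, 3}  B3 = {0, 2, 4}
Tree: B1–B2, B1–B3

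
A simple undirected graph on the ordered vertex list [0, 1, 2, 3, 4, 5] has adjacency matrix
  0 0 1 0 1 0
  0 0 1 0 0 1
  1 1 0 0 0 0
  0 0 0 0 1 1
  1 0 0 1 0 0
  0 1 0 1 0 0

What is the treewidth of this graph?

2

A width-2 tree decomposition is:
Bags: B1 = {0, 3, 4}  B2 = {0, 2, 3}  B3 = {1, 2, 3}  B4 = {1, 3, 5}
Tree: B1–B2, B2–B3, B3–B4
Each bag holds 3 vertices, so the decomposition has width 2, which upper-bounds the treewidth. For the lower bound, G contains the cycle 3–4–0–2–1–5–3, so G is not a forest; only forests have treewidth ≤ 1, hence tw(G) ≥ 2. The upper and lower bounds meet at 2, so that is the treewidth.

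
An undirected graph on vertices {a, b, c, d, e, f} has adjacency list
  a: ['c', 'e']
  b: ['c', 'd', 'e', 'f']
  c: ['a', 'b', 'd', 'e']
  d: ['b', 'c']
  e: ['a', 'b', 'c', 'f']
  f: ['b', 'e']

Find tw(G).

2

A width-2 tree decomposition is:
Bags: B1 = {b, c, e}  B2 = {b, e, f}  B3 = {b, c, d}  B4 = {a, c, e}
Tree: B1–B2, B1–B3, B1–B4
Every bag has size at most 3, so the width is 3 − 1 = 2 and tw(G) ≤ 2. On the other hand G contains the 3-clique {b, c, d}. A clique must lie in a single bag of any decomposition, so no decomposition can have width below 2. Therefore the treewidth is 2.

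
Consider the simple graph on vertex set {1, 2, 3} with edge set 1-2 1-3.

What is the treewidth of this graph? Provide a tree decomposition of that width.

Treewidth 1.
One such decomposition:
Bags: B1 = {1, 2}  B2 = {1, 3}
Tree: B1–B2

The largest bag has 2 vertices, giving width 1; this decomposition certifies tw(G) ≤ 1. Since G has at least one edge (e.g. 2–1), it is not an edgeless graph, so tw(G) ≥ 1. Hence tw(G) = 1 exactly.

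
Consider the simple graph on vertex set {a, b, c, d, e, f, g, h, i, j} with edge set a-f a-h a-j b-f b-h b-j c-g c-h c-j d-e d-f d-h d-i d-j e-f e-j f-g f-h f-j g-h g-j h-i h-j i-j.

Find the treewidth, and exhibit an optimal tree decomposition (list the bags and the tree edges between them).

Treewidth 3.
Bags: B1 = {d, h, i, j}  B2 = {d, f, h, j}  B3 = {b, f, h, j}  B4 = {a, f, h, j}  B5 = {f, g, h, j}  B6 = {d, e, f, j}  B7 = {c, g, h, j}
Tree: B1–B2, B2–B3, B3–B4, B4–B5, B2–B6, B5–B7

The largest bag has 4 vertices, giving width 3; this decomposition certifies tw(G) ≤ 3. Conversely, {d, e, f, j} is a clique of size 4, and the vertices of any clique must share a bag in every tree decomposition; so some bag has ≥ 4 vertices and tw(G) ≥ 3. Hence tw(G) = 3 exactly.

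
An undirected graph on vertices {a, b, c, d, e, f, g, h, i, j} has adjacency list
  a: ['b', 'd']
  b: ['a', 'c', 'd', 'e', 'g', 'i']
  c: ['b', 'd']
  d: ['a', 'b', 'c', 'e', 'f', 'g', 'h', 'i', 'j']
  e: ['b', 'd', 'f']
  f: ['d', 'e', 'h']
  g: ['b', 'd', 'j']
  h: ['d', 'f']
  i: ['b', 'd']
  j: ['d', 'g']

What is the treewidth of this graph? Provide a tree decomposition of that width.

Every bag has size at most 3, so the width is 3 − 1 = 2 and tw(G) ≤ 2. Conversely, {d, g, j} is a clique of size 3, and the vertices of any clique must share a bag in every tree decomposition; so some bag has ≥ 3 vertices and tw(G) ≥ 2. Therefore the treewidth is 2.

Treewidth 2.
Bags: B1 = {b, d, e}  B2 = {b, d, g}  B3 = {b, d, i}  B4 = {d, e, f}  B5 = {d, f, h}  B6 = {b, c, d}  B7 = {d, g, j}  B8 = {a, b, d}
Tree: B1–B2, B2–B3, B1–B4, B4–B5, B2–B6, B2–B7, B3–B8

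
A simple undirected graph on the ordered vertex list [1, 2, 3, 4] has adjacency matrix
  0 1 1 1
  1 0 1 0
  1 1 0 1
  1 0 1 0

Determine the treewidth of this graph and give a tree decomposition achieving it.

The largest bag has 3 vertices, giving width 2; this decomposition certifies tw(G) ≤ 2. For the lower bound, the 3 vertices {1, 2, 3} are pairwise adjacent, and any tree decomposition puts a clique entirely inside one bag — forcing width ≥ 2. Therefore the treewidth is 2.

Treewidth 2.
Bags: B1 = {1, 3, 4}  B2 = {1, 2, 3}
Tree: B1–B2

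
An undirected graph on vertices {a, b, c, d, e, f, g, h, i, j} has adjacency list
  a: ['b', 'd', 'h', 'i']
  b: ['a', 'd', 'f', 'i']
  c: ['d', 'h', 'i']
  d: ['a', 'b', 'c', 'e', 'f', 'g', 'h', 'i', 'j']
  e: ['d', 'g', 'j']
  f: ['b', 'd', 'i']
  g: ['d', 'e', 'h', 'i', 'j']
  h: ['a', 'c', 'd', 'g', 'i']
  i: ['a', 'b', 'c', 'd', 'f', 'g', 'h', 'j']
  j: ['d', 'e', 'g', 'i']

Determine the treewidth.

A width-3 tree decomposition is:
Bags: B1 = {a, b, d, i}  B2 = {a, d, h, i}  B3 = {c, d, h, i}  B4 = {d, g, h, i}  B5 = {d, g, i, j}  B6 = {b, d, f, i}  B7 = {d, e, g, j}
Tree: B1–B2, B2–B3, B3–B4, B4–B5, B1–B6, B5–B7
The largest bag has 4 vertices, giving width 3; this decomposition certifies tw(G) ≤ 3. On the other hand G contains the 4-clique {d, e, g, j}. A clique must lie in a single bag of any decomposition, so no decomposition can have width below 3. Hence tw(G) = 3 exactly.

3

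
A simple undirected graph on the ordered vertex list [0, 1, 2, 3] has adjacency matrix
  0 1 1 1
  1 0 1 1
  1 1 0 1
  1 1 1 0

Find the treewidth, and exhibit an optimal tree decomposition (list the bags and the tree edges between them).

With just one bag of size 4, the width is 4 − 1 = 3, so tw(G) ≤ 3. Conversely, {0, 1, 2, 3} is a clique of size 4, and the vertices of any clique must share a bag in every tree decomposition; so some bag has ≥ 4 vertices and tw(G) ≥ 3. The upper and lower bounds meet at 3, so that is the treewidth.

Treewidth 3.
One optimal decomposition is:
Bags: B1 = {0, 1, 2, 3}
Tree: (single bag)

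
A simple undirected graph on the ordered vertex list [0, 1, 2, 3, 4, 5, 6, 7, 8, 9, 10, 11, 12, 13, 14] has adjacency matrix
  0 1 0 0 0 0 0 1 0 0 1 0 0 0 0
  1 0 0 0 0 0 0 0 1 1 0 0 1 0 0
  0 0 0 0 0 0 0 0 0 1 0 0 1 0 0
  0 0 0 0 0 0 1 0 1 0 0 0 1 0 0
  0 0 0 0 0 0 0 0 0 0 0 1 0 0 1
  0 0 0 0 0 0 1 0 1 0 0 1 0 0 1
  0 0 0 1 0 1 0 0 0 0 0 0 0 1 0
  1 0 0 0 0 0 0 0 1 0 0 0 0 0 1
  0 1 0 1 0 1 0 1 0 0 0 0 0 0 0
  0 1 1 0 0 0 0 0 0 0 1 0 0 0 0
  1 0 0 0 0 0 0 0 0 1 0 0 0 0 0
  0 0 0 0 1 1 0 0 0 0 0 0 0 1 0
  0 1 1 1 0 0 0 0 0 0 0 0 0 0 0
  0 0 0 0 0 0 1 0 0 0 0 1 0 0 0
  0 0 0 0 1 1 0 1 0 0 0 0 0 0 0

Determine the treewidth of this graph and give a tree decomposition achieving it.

Treewidth 3.
One optimal decomposition is:
Bags: B1 = {4, 6, 11, 13}  B2 = {4, 5, 6, 11}  B3 = {4, 5, 6, 14}  B4 = {3, 5, 6, 14}  B5 = {3, 5, 8, 14}  B6 = {3, 7, 8, 14}  B7 = {3, 7, 8, 12}  B8 = {1, 7, 8, 12}  B9 = {0, 1, 7, 12}  B10 = {0, 1, 2, 12}  B11 = {0, 1, 2, 9}  B12 = {0, 2, 9, 10}
Tree: B1–B2, B2–B3, B3–B4, B4–B5, B5–B6, B6–B7, B7–B8, B8–B9, B9–B10, B10–B11, B11–B12

Every bag has size at most 4, so the width is 4 − 1 = 3 and tw(G) ≤ 3. For the lower bound: the 4 vertex sets {4,11,13}, {6}, {5}, {3,7,8,14} are disjoint, each induces a connected subgraph, and every pair is joined by at least one edge of G. Contracting each set to a single vertex therefore yields K_{4} as a minor, and since treewidth is minor-monotone, tw(G) ≥ tw(K_{4}) = 3. The upper and lower bounds meet at 3, so that is the treewidth.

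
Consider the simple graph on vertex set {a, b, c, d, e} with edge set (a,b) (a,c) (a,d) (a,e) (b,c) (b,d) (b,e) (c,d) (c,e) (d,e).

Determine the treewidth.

A width-4 tree decomposition is:
Bags: B1 = {a, b, c, d, e}
Tree: (single bag)
A single bag containing all 5 vertices is trivially a valid decomposition of width 4. Conversely, {a, b, c, d, e} is a clique of size 5, and the vertices of any clique must share a bag in every tree decomposition; so some bag has ≥ 5 vertices and tw(G) ≥ 4. Combining the bounds, tw(G) = 4.

4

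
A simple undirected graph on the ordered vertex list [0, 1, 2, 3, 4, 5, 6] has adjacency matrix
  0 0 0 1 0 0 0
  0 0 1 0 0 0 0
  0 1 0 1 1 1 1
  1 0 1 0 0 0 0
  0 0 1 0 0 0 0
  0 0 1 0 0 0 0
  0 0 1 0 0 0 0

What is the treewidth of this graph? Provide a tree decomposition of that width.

Treewidth 1.
One optimal decomposition is:
Bags: B1 = {2, 3}  B2 = {0, 3}  B3 = {2, 6}  B4 = {2, 4}  B5 = {1, 2}  B6 = {2, 5}
Tree: B1–B2, B1–B3, B3–B4, B1–B5, B3–B6

The largest bag has 2 vertices, giving width 1; this decomposition certifies tw(G) ≤ 1. G has an edge, so its treewidth is at least 1. Combining the bounds, tw(G) = 1.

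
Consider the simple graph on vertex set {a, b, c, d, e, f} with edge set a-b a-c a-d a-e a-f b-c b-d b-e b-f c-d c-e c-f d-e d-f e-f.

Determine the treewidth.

A width-5 tree decomposition is:
Bags: B1 = {a, b, c, d, e, f}
Tree: (single bag)
With just one bag of size 6, the width is 6 − 1 = 5, so tw(G) ≤ 5. Conversely, {a, b, c, d, e, f} is a clique of size 6, and the vertices of any clique must share a bag in every tree decomposition; so some bag has ≥ 6 vertices and tw(G) ≥ 5. The upper and lower bounds meet at 5, so that is the treewidth.

5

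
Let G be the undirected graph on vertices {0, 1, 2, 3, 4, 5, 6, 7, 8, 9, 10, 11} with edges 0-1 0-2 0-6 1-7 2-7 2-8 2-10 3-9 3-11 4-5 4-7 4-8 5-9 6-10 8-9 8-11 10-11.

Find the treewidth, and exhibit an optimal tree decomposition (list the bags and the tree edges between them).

Each bag holds 4 vertices, so the decomposition has width 3, which upper-bounds the treewidth. For the lower bound: the 4 vertex sets {3,5,9}, {4}, {8}, {2,7,10,11} are disjoint, each induces a connected subgraph, and every pair is joined by at least one edge of G. Contracting each set to a single vertex therefore yields K_{4} as a minor, and since treewidth is minor-monotone, tw(G) ≥ tw(K_{4}) = 3. The upper and lower bounds meet at 3, so that is the treewidth.

Treewidth 3.
One such decomposition:
Bags: B1 = {3, 4, 5, 9}  B2 = {3, 4, 8, 9}  B3 = {3, 4, 8, 11}  B4 = {4, 7, 8, 11}  B5 = {2, 7, 8, 11}  B6 = {2, 7, 10, 11}  B7 = {1, 2, 7, 10}  B8 = {0, 1, 2, 10}  B9 = {0, 1, 6, 10}
Tree: B1–B2, B2–B3, B3–B4, B4–B5, B5–B6, B6–B7, B7–B8, B8–B9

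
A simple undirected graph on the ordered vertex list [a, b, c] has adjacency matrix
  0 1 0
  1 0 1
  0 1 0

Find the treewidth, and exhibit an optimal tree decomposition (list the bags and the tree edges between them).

Treewidth 1.
Bags: B1 = {a, b}  B2 = {b, c}
Tree: B1–B2

Each bag holds 2 vertices, so the decomposition has width 1, which upper-bounds the treewidth. Any graph with an edge has treewidth ≥ 1, and G has the edge a–b. The upper and lower bounds meet at 1, so that is the treewidth.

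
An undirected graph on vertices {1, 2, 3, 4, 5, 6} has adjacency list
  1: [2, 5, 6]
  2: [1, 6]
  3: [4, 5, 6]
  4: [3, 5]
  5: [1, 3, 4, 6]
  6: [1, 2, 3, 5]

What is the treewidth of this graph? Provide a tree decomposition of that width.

Every bag has size at most 3, so the width is 3 − 1 = 2 and tw(G) ≤ 2. Conversely, {1, 2, 6} is a clique of size 3, and the vertices of any clique must share a bag in every tree decomposition; so some bag has ≥ 3 vertices and tw(G) ≥ 2. Therefore the treewidth is 2.

Treewidth 2.
Bags: B1 = {1, 2, 6}  B2 = {1, 5, 6}  B3 = {3, 5, 6}  B4 = {3, 4, 5}
Tree: B1–B2, B2–B3, B3–B4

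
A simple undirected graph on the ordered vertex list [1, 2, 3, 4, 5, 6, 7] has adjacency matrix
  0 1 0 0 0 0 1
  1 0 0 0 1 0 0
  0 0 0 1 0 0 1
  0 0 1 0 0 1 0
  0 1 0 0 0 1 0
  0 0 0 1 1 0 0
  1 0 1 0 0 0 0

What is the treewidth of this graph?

A width-2 tree decomposition is:
Bags: B1 = {1, 2, 7}  B2 = {2, 5, 7}  B3 = {5, 6, 7}  B4 = {4, 6, 7}  B5 = {3, 4, 7}
Tree: B1–B2, B2–B3, B3–B4, B4–B5
Each bag holds 3 vertices, so the decomposition has width 2, which upper-bounds the treewidth. The edges 7–1–2–5–6–4–3–7 form a cycle, so G is not a tree and its treewidth is at least 2. Combining the bounds, tw(G) = 2.

2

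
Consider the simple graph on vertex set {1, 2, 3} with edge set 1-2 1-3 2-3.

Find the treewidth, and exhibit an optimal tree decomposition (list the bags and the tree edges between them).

Treewidth 2.
One optimal decomposition is:
Bags: B1 = {1, 2, 3}
Tree: (single bag)

A single bag containing all 3 vertices is trivially a valid decomposition of width 2. On the other hand G contains the 3-clique {1, 2, 3}. A clique must lie in a single bag of any decomposition, so no decomposition can have width below 2. Hence tw(G) = 2 exactly.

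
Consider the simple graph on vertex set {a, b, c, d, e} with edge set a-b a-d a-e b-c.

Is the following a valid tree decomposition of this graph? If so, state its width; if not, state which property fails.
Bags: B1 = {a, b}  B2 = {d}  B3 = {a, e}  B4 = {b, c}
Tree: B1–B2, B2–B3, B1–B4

No — edge (a,d) lies in no bag.

A tree decomposition must satisfy three properties: every vertex lies in some bag; for every edge, both endpoints lie together in some bag; and for every vertex, the bags containing it form a connected subtree. Here edge (a,d) lies in no bag, so the decomposition is invalid.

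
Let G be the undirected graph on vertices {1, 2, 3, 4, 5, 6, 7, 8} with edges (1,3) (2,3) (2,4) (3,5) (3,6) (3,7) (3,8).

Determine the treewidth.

1

A width-1 tree decomposition is:
Bags: B1 = {3, 7}  B2 = {2, 3}  B3 = {1, 3}  B4 = {3, 8}  B5 = {3, 5}  B6 = {3, 6}  B7 = {2, 4}
Tree: B1–B2, B2–B3, B2–B4, B1–B5, B4–B6, B2–B7
The largest bag has 2 vertices, giving width 1; this decomposition certifies tw(G) ≤ 1. Any graph with an edge has treewidth ≥ 1, and G has the edge 7–3. Combining the bounds, tw(G) = 1.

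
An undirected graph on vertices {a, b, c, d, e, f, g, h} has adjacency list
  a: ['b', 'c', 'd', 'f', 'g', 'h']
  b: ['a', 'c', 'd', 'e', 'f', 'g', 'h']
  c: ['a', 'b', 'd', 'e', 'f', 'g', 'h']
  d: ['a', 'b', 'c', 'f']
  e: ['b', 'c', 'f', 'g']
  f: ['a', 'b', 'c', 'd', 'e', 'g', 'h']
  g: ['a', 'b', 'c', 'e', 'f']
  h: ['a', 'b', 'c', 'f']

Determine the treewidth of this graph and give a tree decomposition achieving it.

Each bag holds 5 vertices, so the decomposition has width 4, which upper-bounds the treewidth. Conversely, {b, c, e, f, g} is a clique of size 5, and the vertices of any clique must share a bag in every tree decomposition; so some bag has ≥ 5 vertices and tw(G) ≥ 4. Combining the bounds, tw(G) = 4.

Treewidth 4.
One such decomposition:
Bags: B1 = {a, b, c, f, g}  B2 = {a, b, c, f, h}  B3 = {a, b, c, d, f}  B4 = {b, c, e, f, g}
Tree: B1–B2, B2–B3, B1–B4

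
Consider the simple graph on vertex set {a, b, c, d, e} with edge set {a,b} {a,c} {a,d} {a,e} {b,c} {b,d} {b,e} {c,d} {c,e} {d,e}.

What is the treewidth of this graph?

4

A width-4 tree decomposition is:
Bags: B1 = {a, b, c, d, e}
Tree: (single bag)
With just one bag of size 5, the width is 5 − 1 = 4, so tw(G) ≤ 4. For the lower bound, the 5 vertices {a, b, c, d, e} are pairwise adjacent, and any tree decomposition puts a clique entirely inside one bag — forcing width ≥ 4. The upper and lower bounds meet at 4, so that is the treewidth.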